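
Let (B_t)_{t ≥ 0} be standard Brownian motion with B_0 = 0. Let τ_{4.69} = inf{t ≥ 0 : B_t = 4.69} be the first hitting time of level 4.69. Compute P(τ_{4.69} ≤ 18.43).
P(τ_{4.69} ≤ 18.43) = 2(1 − Φ(4.69/√18.43)) = 2(1 − Φ(1.0925)) ≈ 0.2746

By the reflection principle for standard BM, P(τ_b ≤ t) = 2 · P(B_t ≥ b). Since B_t ~ N(0, t), P(B_t ≥ 4.69) = 1 − Φ(4.69/√t) = 1 − Φ(4.69/√18.43) = 1 − Φ(1.0925) ≈ 0.13731. Doubling: P(τ_{4.69} ≤ 18.43) ≈ 2 · 0.13731 = 0.27462 ≈ 0.2746.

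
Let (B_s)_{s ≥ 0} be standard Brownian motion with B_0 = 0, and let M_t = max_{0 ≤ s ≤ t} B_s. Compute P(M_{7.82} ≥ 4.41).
P(M_{7.82} ≥ 4.41) = 2·P(B_{7.82} ≥ 4.41) = 2(1 − Φ(4.41/√7.82)) ≈ 0.1148

By the reflection principle for Brownian motion, P(M_t ≥ a) = 2 · P(B_t ≥ a) for a ≥ 0. Since B_t ~ N(0, t), P(B_t ≥ 4.41) = 1 − Φ(4.41/√t) = 1 − Φ(4.41/√7.82) = 1 − Φ(1.5770). So
  P(M_{7.82} ≥ 4.41) = 2(1 − Φ(1.5770)) ≈ 0.1148.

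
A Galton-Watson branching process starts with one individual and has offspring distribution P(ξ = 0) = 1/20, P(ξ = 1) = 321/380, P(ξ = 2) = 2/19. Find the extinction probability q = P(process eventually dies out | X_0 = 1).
q = 19/40

The pgf is f(s) = 1/20 + 321/380·s + 2/19·s². The extinction probability q is the smallest fixed point of f in [0, 1]. Setting s = f(s):
  2/19·s² + (321/380 − 1)·s + 1/20 = 0
  2/19·s² − (1/20 + 2/19)·s + 1/20 = 0
which factors as (s − 1)·(2/19·s − 1/20) = 0, giving roots s = 1 and s = (1/20)/(2/19) = 19/40.
Mean offspring μ = 321/380 + 2·2/19 = 401/380 > 1 (supercritical), so q < 1. The extinction probability is the smaller root: q = (1/20)/(2/19) = 19/40.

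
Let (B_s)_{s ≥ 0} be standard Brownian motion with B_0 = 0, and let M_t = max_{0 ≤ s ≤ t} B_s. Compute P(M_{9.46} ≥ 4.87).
P(M_{9.46} ≥ 4.87) = 2·P(B_{9.46} ≥ 4.87) = 2(1 − Φ(4.87/√9.46)) ≈ 0.1133

By the reflection principle for Brownian motion, P(M_t ≥ a) = 2 · P(B_t ≥ a) for a ≥ 0. Since B_t ~ N(0, t), P(B_t ≥ 4.87) = 1 − Φ(4.87/√t) = 1 − Φ(4.87/√9.46) = 1 − Φ(1.5834). So
  P(M_{9.46} ≥ 4.87) = 2(1 − Φ(1.5834)) ≈ 0.1133.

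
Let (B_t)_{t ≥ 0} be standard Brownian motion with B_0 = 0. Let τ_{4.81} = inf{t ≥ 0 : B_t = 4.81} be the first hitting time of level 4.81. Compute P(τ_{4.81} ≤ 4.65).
P(τ_{4.81} ≤ 4.65) = 2(1 − Φ(4.81/√4.65)) = 2(1 − Φ(2.2306)) ≈ 0.0257

By the reflection principle for standard BM, P(τ_b ≤ t) = 2 · P(B_t ≥ b). Since B_t ~ N(0, t), P(B_t ≥ 4.81) = 1 − Φ(4.81/√t) = 1 − Φ(4.81/√4.65) = 1 − Φ(2.2306) ≈ 0.01285. Doubling: P(τ_{4.81} ≤ 4.65) ≈ 2 · 0.01285 = 0.02570 ≈ 0.0257.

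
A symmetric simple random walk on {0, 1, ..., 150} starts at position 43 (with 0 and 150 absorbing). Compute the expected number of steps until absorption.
E[τ | X_0 = 43] = 4601

Let v_k = E[τ | X_0 = k]. Boundary: v_0 = v_150 = 0. Recurrence: v_k = 1 + (v_{k-1} + v_{k+1})/2 for 1 ≤ k ≤ 149. The particular solution to v_k − (v_{k-1} + v_{k+1})/2 = 1 is v_k = −k^2. Adding homogeneous solution A + B k and matching boundaries gives v_k = k (150 − k). Substituting k = 43: v_43 = 43 · 107 = 4601.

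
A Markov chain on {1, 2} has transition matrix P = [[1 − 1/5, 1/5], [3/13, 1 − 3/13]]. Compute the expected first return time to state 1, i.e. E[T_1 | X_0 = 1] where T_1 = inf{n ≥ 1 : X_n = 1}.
E[T_1 | X_0 = 1] = 1/π_1 = 28/15

For an irreducible recurrent Markov chain with stationary distribution π, E[T_i | X_0 = i] = 1/π_i (Kac's formula). Here π_1 = (3/13)/(1/5 + 3/13) = (3/13)/(28/65) = 15/28, so E[T_1 | X_0 = 1] = 1/π_1 = (1/5 + 3/13)/(3/13) = (28/65)/(3/13) = 28/15.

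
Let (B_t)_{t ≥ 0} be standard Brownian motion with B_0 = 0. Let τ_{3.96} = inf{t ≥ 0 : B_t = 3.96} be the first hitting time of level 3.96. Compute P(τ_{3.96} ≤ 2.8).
P(τ_{3.96} ≤ 2.8) = 2(1 − Φ(3.96/√2.8)) = 2(1 − Φ(2.3666)) ≈ 0.0180

By the reflection principle for standard BM, P(τ_b ≤ t) = 2 · P(B_t ≥ b). Since B_t ~ N(0, t), P(B_t ≥ 3.96) = 1 − Φ(3.96/√t) = 1 − Φ(3.96/√2.8) = 1 − Φ(2.3666) ≈ 0.00898. Doubling: P(τ_{3.96} ≤ 2.8) ≈ 2 · 0.00898 = 0.01796 ≈ 0.0180.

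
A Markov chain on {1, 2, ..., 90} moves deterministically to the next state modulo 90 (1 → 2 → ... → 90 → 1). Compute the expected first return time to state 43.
E[T_43 | X_0 = 43] = 90

The chain cycles deterministically, so starting at state 43 it returns in exactly 90 steps. Equivalently, the stationary distribution is uniform π_j = 1/90 for every state j, so by Kac's formula E[T_43] = 1/π_43 = 90.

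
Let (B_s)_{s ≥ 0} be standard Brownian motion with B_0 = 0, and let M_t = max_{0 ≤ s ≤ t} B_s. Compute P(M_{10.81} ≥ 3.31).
P(M_{10.81} ≥ 3.31) = 2·P(B_{10.81} ≥ 3.31) = 2(1 − Φ(3.31/√10.81)) ≈ 0.3141

By the reflection principle for Brownian motion, P(M_t ≥ a) = 2 · P(B_t ≥ a) for a ≥ 0. Since B_t ~ N(0, t), P(B_t ≥ 3.31) = 1 − Φ(3.31/√t) = 1 − Φ(3.31/√10.81) = 1 − Φ(1.0067). So
  P(M_{10.81} ≥ 3.31) = 2(1 − Φ(1.0067)) ≈ 0.3141.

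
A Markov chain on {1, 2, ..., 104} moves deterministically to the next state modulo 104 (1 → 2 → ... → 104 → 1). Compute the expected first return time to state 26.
E[T_26 | X_0 = 26] = 104

The chain cycles deterministically, so starting at state 26 it returns in exactly 104 steps. Equivalently, the stationary distribution is uniform π_j = 1/104 for every state j, so by Kac's formula E[T_26] = 1/π_26 = 104.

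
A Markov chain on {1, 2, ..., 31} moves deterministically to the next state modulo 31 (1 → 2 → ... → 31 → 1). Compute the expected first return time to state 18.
E[T_18 | X_0 = 18] = 31

The chain cycles deterministically, so starting at state 18 it returns in exactly 31 steps. Equivalently, the stationary distribution is uniform π_j = 1/31 for every state j, so by Kac's formula E[T_18] = 1/π_18 = 31.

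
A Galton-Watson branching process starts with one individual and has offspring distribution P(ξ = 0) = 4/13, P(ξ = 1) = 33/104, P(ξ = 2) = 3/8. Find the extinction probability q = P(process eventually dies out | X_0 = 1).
q = 32/39

The pgf is f(s) = 4/13 + 33/104·s + 3/8·s². The extinction probability q is the smallest fixed point of f in [0, 1]. Setting s = f(s):
  3/8·s² + (33/104 − 1)·s + 4/13 = 0
  3/8·s² − (4/13 + 3/8)·s + 4/13 = 0
which factors as (s − 1)·(3/8·s − 4/13) = 0, giving roots s = 1 and s = (4/13)/(3/8) = 32/39.
Mean offspring μ = 33/104 + 2·3/8 = 111/104 > 1 (supercritical), so q < 1. The extinction probability is the smaller root: q = (4/13)/(3/8) = 32/39.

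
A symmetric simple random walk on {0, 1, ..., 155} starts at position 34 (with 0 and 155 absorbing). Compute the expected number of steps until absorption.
E[τ | X_0 = 34] = 4114

Let v_k = E[τ | X_0 = k]. Boundary: v_0 = v_155 = 0. Recurrence: v_k = 1 + (v_{k-1} + v_{k+1})/2 for 1 ≤ k ≤ 154. The particular solution to v_k − (v_{k-1} + v_{k+1})/2 = 1 is v_k = −k^2. Adding homogeneous solution A + B k and matching boundaries gives v_k = k (155 − k). Substituting k = 34: v_34 = 34 · 121 = 4114.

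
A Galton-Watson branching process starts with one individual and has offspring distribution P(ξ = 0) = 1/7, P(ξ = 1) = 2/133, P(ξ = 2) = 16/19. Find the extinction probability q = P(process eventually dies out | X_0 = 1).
q = 19/112

The pgf is f(s) = 1/7 + 2/133·s + 16/19·s². The extinction probability q is the smallest fixed point of f in [0, 1]. Setting s = f(s):
  16/19·s² + (2/133 − 1)·s + 1/7 = 0
  16/19·s² − (1/7 + 16/19)·s + 1/7 = 0
which factors as (s − 1)·(16/19·s − 1/7) = 0, giving roots s = 1 and s = (1/7)/(16/19) = 19/112.
Mean offspring μ = 2/133 + 2·16/19 = 226/133 > 1 (supercritical), so q < 1. The extinction probability is the smaller root: q = (1/7)/(16/19) = 19/112.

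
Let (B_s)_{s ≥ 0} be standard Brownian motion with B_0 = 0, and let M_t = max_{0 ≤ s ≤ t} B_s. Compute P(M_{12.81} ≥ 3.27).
P(M_{12.81} ≥ 3.27) = 2·P(B_{12.81} ≥ 3.27) = 2(1 − Φ(3.27/√12.81)) ≈ 0.3609

By the reflection principle for Brownian motion, P(M_t ≥ a) = 2 · P(B_t ≥ a) for a ≥ 0. Since B_t ~ N(0, t), P(B_t ≥ 3.27) = 1 − Φ(3.27/√t) = 1 − Φ(3.27/√12.81) = 1 − Φ(0.9136). So
  P(M_{12.81} ≥ 3.27) = 2(1 − Φ(0.9136)) ≈ 0.3609.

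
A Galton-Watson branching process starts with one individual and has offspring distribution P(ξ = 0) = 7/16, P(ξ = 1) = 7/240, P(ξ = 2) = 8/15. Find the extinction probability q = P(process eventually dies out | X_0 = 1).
q = 105/128

The pgf is f(s) = 7/16 + 7/240·s + 8/15·s². The extinction probability q is the smallest fixed point of f in [0, 1]. Setting s = f(s):
  8/15·s² + (7/240 − 1)·s + 7/16 = 0
  8/15·s² − (7/16 + 8/15)·s + 7/16 = 0
which factors as (s − 1)·(8/15·s − 7/16) = 0, giving roots s = 1 and s = (7/16)/(8/15) = 105/128.
Mean offspring μ = 7/240 + 2·8/15 = 263/240 > 1 (supercritical), so q < 1. The extinction probability is the smaller root: q = (7/16)/(8/15) = 105/128.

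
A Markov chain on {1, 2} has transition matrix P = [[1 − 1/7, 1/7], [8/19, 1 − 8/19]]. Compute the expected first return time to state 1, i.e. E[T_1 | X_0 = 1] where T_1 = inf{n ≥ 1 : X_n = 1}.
E[T_1 | X_0 = 1] = 1/π_1 = 75/56

For an irreducible recurrent Markov chain with stationary distribution π, E[T_i | X_0 = i] = 1/π_i (Kac's formula). Here π_1 = (8/19)/(1/7 + 8/19) = (8/19)/(75/133) = 56/75, so E[T_1 | X_0 = 1] = 1/π_1 = (1/7 + 8/19)/(8/19) = (75/133)/(8/19) = 75/56.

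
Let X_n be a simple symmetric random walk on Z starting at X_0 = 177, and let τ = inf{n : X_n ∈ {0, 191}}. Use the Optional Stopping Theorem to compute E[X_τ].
E[X_τ] = 177

X_n is a martingale and τ is a bounded-mean stopping time (indeed τ is finite a.s. with bounded expectation since the walk is in a bounded region). By the OST, E[X_τ] = E[X_0] = 177. Equivalently: E[X_τ] = 191 · P(hit 191 first) + 0 · P(hit 0 first) = 191 · (177/191) = 177.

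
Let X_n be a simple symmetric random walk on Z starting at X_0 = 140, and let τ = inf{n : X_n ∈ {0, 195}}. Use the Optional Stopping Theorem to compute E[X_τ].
E[X_τ] = 140

X_n is a martingale and τ is a bounded-mean stopping time (indeed τ is finite a.s. with bounded expectation since the walk is in a bounded region). By the OST, E[X_τ] = E[X_0] = 140. Equivalently: E[X_τ] = 195 · P(hit 195 first) + 0 · P(hit 0 first) = 195 · (140/195) = 140.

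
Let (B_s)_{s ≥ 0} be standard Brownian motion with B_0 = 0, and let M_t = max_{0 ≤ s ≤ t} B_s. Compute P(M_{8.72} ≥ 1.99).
P(M_{8.72} ≥ 1.99) = 2·P(B_{8.72} ≥ 1.99) = 2(1 − Φ(1.99/√8.72)) ≈ 0.5004

By the reflection principle for Brownian motion, P(M_t ≥ a) = 2 · P(B_t ≥ a) for a ≥ 0. Since B_t ~ N(0, t), P(B_t ≥ 1.99) = 1 − Φ(1.99/√t) = 1 − Φ(1.99/√8.72) = 1 − Φ(0.6739). So
  P(M_{8.72} ≥ 1.99) = 2(1 − Φ(0.6739)) ≈ 0.5004.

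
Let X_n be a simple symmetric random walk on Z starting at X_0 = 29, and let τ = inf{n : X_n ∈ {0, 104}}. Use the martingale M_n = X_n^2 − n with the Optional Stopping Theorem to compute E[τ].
E[τ] = 2175

M_n = X_n^2 − n is a martingale (since E[X_{n+1}^2 | F_n] = X_n^2 + 1). By OST (τ has finite mean in a bounded region), E[M_τ] = E[M_0] = X_0^2 − 0 = 29^2 = 841. Also E[M_τ] = E[X_τ^2] − E[τ]. The walk exits at 0 or 104, with P(hit 104 first) = 29/104, so E[X_τ^2] = 104^2 · 29/104 + 0 = 3016. Thus E[τ] = E[X_τ^2] − E[M_τ] = 3016 − 841 = 2175 = 29(104 − 29) = 2175.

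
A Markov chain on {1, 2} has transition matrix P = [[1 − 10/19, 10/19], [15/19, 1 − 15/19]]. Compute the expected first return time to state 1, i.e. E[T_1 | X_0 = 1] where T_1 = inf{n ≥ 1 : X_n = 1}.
E[T_1 | X_0 = 1] = 1/π_1 = 5/3

For an irreducible recurrent Markov chain with stationary distribution π, E[T_i | X_0 = i] = 1/π_i (Kac's formula). Here π_1 = (15/19)/(10/19 + 15/19) = (15/19)/(25/19) = 3/5, so E[T_1 | X_0 = 1] = 1/π_1 = (10/19 + 15/19)/(15/19) = (25/19)/(15/19) = 5/3.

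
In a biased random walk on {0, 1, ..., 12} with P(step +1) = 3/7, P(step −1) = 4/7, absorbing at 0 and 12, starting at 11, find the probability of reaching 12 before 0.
P(hit 12 before 0) = (1 − (4/3)^11) / (1 − (4/3)^12) = 12051471/16245775

Let u_k denote P(reach 12 before 0 | start at k). Boundary: u_0 = 0, u_12 = 1. Recurrence: u_k = 3/7·u_{k+1} + 4/7·u_{k-1} for 1 ≤ k ≤ 11. Try u_k = A + B·r^k with r = q/p = (4/7)/(3/7) = 4/3. Substitution satisfies the recurrence; boundary conditions give:
  u_k = (1 − r^k) / (1 − r^N) = (1 − (4/3)^11) / (1 − (4/3)^12) = 12051471/16245775.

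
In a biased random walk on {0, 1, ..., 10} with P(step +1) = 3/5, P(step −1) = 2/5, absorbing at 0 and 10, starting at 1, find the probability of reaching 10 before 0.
P(hit 10 before 0) = (1 − (2/3)^1) / (1 − (2/3)^10) = 19683/58025

Let u_k denote P(reach 10 before 0 | start at k). Boundary: u_0 = 0, u_10 = 1. Recurrence: u_k = 3/5·u_{k+1} + 2/5·u_{k-1} for 1 ≤ k ≤ 9. Try u_k = A + B·r^k with r = q/p = (2/5)/(3/5) = 2/3. Substitution satisfies the recurrence; boundary conditions give:
  u_k = (1 − r^k) / (1 − r^N) = (1 − (2/3)^1) / (1 − (2/3)^10) = 19683/58025.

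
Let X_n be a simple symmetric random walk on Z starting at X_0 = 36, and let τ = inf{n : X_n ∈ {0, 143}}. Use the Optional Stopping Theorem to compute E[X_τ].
E[X_τ] = 36

X_n is a martingale and τ is a bounded-mean stopping time (indeed τ is finite a.s. with bounded expectation since the walk is in a bounded region). By the OST, E[X_τ] = E[X_0] = 36. Equivalently: E[X_τ] = 143 · P(hit 143 first) + 0 · P(hit 0 first) = 143 · (36/143) = 36.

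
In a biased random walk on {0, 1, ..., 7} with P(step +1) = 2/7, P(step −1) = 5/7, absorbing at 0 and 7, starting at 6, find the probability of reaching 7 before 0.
P(hit 7 before 0) = (1 − (5/2)^6) / (1 − (5/2)^7) = 10374/25999

Let u_k denote P(reach 7 before 0 | start at k). Boundary: u_0 = 0, u_7 = 1. Recurrence: u_k = 2/7·u_{k+1} + 5/7·u_{k-1} for 1 ≤ k ≤ 6. Try u_k = A + B·r^k with r = q/p = (5/7)/(2/7) = 5/2. Substitution satisfies the recurrence; boundary conditions give:
  u_k = (1 − r^k) / (1 − r^N) = (1 − (5/2)^6) / (1 − (5/2)^7) = 10374/25999.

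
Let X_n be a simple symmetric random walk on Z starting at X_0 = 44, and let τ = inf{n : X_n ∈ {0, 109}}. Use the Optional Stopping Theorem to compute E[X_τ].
E[X_τ] = 44

X_n is a martingale and τ is a bounded-mean stopping time (indeed τ is finite a.s. with bounded expectation since the walk is in a bounded region). By the OST, E[X_τ] = E[X_0] = 44. Equivalently: E[X_τ] = 109 · P(hit 109 first) + 0 · P(hit 0 first) = 109 · (44/109) = 44.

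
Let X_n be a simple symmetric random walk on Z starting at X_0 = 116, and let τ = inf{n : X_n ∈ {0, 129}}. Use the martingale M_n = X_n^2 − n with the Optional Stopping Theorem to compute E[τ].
E[τ] = 1508

M_n = X_n^2 − n is a martingale (since E[X_{n+1}^2 | F_n] = X_n^2 + 1). By OST (τ has finite mean in a bounded region), E[M_τ] = E[M_0] = X_0^2 − 0 = 116^2 = 13456. Also E[M_τ] = E[X_τ^2] − E[τ]. The walk exits at 0 or 129, with P(hit 129 first) = 116/129, so E[X_τ^2] = 129^2 · 116/129 + 0 = 14964. Thus E[τ] = E[X_τ^2] − E[M_τ] = 14964 − 13456 = 1508 = 116(129 − 116) = 1508.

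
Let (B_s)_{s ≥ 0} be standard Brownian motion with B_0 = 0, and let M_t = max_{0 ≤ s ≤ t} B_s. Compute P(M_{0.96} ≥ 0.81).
P(M_{0.96} ≥ 0.81) = 2·P(B_{0.96} ≥ 0.81) = 2(1 − Φ(0.81/√0.96)) ≈ 0.4084

By the reflection principle for Brownian motion, P(M_t ≥ a) = 2 · P(B_t ≥ a) for a ≥ 0. Since B_t ~ N(0, t), P(B_t ≥ 0.81) = 1 − Φ(0.81/√t) = 1 − Φ(0.81/√0.96) = 1 − Φ(0.8267). So
  P(M_{0.96} ≥ 0.81) = 2(1 − Φ(0.8267)) ≈ 0.4084.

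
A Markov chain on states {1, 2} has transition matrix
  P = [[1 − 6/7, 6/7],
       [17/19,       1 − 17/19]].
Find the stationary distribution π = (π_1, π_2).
π_1 = 119/233, π_2 = 114/233

Solve πP = π with π_1 + π_2 = 1. From πP = π: π_1 · (1 − 6/7) + π_2 · 17/19 = π_1 ⇒ π_2 · 17/19 = π_1 · 6/7 ⇒ π_2/π_1 = (6/7)/(17/19) = 114/119. Together with π_1 + π_2 = 1:
  π_1 = (17/19)/(6/7 + 17/19) = (17/19)/(233/133) = 119/233,
  π_2 = (6/7)/(6/7 + 17/19) = (6/7)/(233/133) = 114/233.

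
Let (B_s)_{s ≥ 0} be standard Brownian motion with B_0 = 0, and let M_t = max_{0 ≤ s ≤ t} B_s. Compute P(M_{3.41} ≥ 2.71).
P(M_{3.41} ≥ 2.71) = 2·P(B_{3.41} ≥ 2.71) = 2(1 − Φ(2.71/√3.41)) ≈ 0.1422

By the reflection principle for Brownian motion, P(M_t ≥ a) = 2 · P(B_t ≥ a) for a ≥ 0. Since B_t ~ N(0, t), P(B_t ≥ 2.71) = 1 − Φ(2.71/√t) = 1 − Φ(2.71/√3.41) = 1 − Φ(1.4675). So
  P(M_{3.41} ≥ 2.71) = 2(1 − Φ(1.4675)) ≈ 0.1422.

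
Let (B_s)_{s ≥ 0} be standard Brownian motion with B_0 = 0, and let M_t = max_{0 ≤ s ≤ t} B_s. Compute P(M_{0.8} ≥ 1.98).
P(M_{0.8} ≥ 1.98) = 2·P(B_{0.8} ≥ 1.98) = 2(1 − Φ(1.98/√0.8)) ≈ 0.0268

By the reflection principle for Brownian motion, P(M_t ≥ a) = 2 · P(B_t ≥ a) for a ≥ 0. Since B_t ~ N(0, t), P(B_t ≥ 1.98) = 1 − Φ(1.98/√t) = 1 − Φ(1.98/√0.8) = 1 − Φ(2.2137). So
  P(M_{0.8} ≥ 1.98) = 2(1 − Φ(2.2137)) ≈ 0.0268.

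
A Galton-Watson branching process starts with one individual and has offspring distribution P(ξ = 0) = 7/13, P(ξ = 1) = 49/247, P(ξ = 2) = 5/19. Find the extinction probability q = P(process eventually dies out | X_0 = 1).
q = 1

Mean offspring μ = 0·7/13 + 1·49/247 + 2·5/19 = 179/247 ≤ 1. For μ ≤ 1 with offspring not concentrated at 1, the Galton-Watson process goes extinct almost surely, so q = 1.
(Algebraic check: The pgf is f(s) = 7/13 + 49/247·s + 5/19·s². The extinction probability q is the smallest fixed point of f in [0, 1]. Setting s = f(s):
  5/19·s² + (49/247 − 1)·s + 7/13 = 0
  5/19·s² − (7/13 + 5/19)·s + 7/13 = 0
which factors as (s − 1)·(5/19·s − 7/13) = 0, giving roots s = 1 and s = (7/13)/(5/19) = 133/65. Since 133/65 ≥ 1, the smallest root in [0, 1] is s = 1.)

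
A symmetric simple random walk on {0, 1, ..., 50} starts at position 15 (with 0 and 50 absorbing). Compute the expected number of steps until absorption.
E[τ | X_0 = 15] = 525

Let v_k = E[τ | X_0 = k]. Boundary: v_0 = v_50 = 0. Recurrence: v_k = 1 + (v_{k-1} + v_{k+1})/2 for 1 ≤ k ≤ 49. The particular solution to v_k − (v_{k-1} + v_{k+1})/2 = 1 is v_k = −k^2. Adding homogeneous solution A + B k and matching boundaries gives v_k = k (50 − k). Substituting k = 15: v_15 = 15 · 35 = 525.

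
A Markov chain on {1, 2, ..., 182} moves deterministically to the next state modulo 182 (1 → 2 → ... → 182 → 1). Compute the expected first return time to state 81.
E[T_81 | X_0 = 81] = 182

The chain cycles deterministically, so starting at state 81 it returns in exactly 182 steps. Equivalently, the stationary distribution is uniform π_j = 1/182 for every state j, so by Kac's formula E[T_81] = 1/π_81 = 182.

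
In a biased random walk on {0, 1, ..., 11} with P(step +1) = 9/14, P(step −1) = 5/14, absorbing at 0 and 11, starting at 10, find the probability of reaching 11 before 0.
P(hit 11 before 0) = (1 − (5/9)^10) / (1 − (5/9)^11) = 7823292246/7833057871

Let u_k denote P(reach 11 before 0 | start at k). Boundary: u_0 = 0, u_11 = 1. Recurrence: u_k = 9/14·u_{k+1} + 5/14·u_{k-1} for 1 ≤ k ≤ 10. Try u_k = A + B·r^k with r = q/p = (5/14)/(9/14) = 5/9. Substitution satisfies the recurrence; boundary conditions give:
  u_k = (1 − r^k) / (1 − r^N) = (1 − (5/9)^10) / (1 − (5/9)^11) = 7823292246/7833057871.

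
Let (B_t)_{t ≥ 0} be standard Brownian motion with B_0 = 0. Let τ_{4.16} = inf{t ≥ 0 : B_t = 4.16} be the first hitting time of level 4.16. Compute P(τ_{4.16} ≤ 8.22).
P(τ_{4.16} ≤ 8.22) = 2(1 − Φ(4.16/√8.22)) = 2(1 − Φ(1.4510)) ≈ 0.1468

By the reflection principle for standard BM, P(τ_b ≤ t) = 2 · P(B_t ≥ b). Since B_t ~ N(0, t), P(B_t ≥ 4.16) = 1 − Φ(4.16/√t) = 1 − Φ(4.16/√8.22) = 1 − Φ(1.4510) ≈ 0.07339. Doubling: P(τ_{4.16} ≤ 8.22) ≈ 2 · 0.07339 = 0.14678 ≈ 0.1468.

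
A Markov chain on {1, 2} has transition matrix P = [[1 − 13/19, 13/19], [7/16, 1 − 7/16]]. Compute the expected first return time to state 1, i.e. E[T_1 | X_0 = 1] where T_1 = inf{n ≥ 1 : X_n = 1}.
E[T_1 | X_0 = 1] = 1/π_1 = 341/133

For an irreducible recurrent Markov chain with stationary distribution π, E[T_i | X_0 = i] = 1/π_i (Kac's formula). Here π_1 = (7/16)/(13/19 + 7/16) = (7/16)/(341/304) = 133/341, so E[T_1 | X_0 = 1] = 1/π_1 = (13/19 + 7/16)/(7/16) = (341/304)/(7/16) = 341/133.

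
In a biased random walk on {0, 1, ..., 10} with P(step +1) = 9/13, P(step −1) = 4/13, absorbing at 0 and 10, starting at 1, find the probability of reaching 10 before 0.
P(hit 10 before 0) = (1 − (4/9)^1) / (1 − (4/9)^10) = 387420489/697147165

Let u_k denote P(reach 10 before 0 | start at k). Boundary: u_0 = 0, u_10 = 1. Recurrence: u_k = 9/13·u_{k+1} + 4/13·u_{k-1} for 1 ≤ k ≤ 9. Try u_k = A + B·r^k with r = q/p = (4/13)/(9/13) = 4/9. Substitution satisfies the recurrence; boundary conditions give:
  u_k = (1 − r^k) / (1 − r^N) = (1 − (4/9)^1) / (1 − (4/9)^10) = 387420489/697147165.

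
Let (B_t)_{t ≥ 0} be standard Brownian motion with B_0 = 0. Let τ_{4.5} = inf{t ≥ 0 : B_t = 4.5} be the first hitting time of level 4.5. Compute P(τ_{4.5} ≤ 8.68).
P(τ_{4.5} ≤ 8.68) = 2(1 − Φ(4.5/√8.68)) = 2(1 − Φ(1.5274)) ≈ 0.1267

By the reflection principle for standard BM, P(τ_b ≤ t) = 2 · P(B_t ≥ b). Since B_t ~ N(0, t), P(B_t ≥ 4.5) = 1 − Φ(4.5/√t) = 1 − Φ(4.5/√8.68) = 1 − Φ(1.5274) ≈ 0.06333. Doubling: P(τ_{4.5} ≤ 8.68) ≈ 2 · 0.06333 = 0.12666 ≈ 0.1267.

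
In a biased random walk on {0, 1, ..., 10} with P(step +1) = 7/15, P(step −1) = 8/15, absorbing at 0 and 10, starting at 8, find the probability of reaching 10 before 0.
P(hit 10 before 0) = (1 − (8/7)^8) / (1 − (8/7)^10) = 35973889/52751105

Let u_k denote P(reach 10 before 0 | start at k). Boundary: u_0 = 0, u_10 = 1. Recurrence: u_k = 7/15·u_{k+1} + 8/15·u_{k-1} for 1 ≤ k ≤ 9. Try u_k = A + B·r^k with r = q/p = (8/15)/(7/15) = 8/7. Substitution satisfies the recurrence; boundary conditions give:
  u_k = (1 − r^k) / (1 − r^N) = (1 − (8/7)^8) / (1 − (8/7)^10) = 35973889/52751105.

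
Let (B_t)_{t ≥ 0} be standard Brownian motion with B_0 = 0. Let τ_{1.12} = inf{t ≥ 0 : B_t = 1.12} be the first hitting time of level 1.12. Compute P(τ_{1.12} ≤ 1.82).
P(τ_{1.12} ≤ 1.82) = 2(1 − Φ(1.12/√1.82)) = 2(1 − Φ(0.8302)) ≈ 0.4064

By the reflection principle for standard BM, P(τ_b ≤ t) = 2 · P(B_t ≥ b). Since B_t ~ N(0, t), P(B_t ≥ 1.12) = 1 − Φ(1.12/√t) = 1 − Φ(1.12/√1.82) = 1 − Φ(0.8302) ≈ 0.20321. Doubling: P(τ_{1.12} ≤ 1.82) ≈ 2 · 0.20321 = 0.40642 ≈ 0.4064.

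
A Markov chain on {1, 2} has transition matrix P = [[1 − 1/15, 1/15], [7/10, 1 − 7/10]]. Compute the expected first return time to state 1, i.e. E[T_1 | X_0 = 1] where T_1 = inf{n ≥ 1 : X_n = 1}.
E[T_1 | X_0 = 1] = 1/π_1 = 23/21

For an irreducible recurrent Markov chain with stationary distribution π, E[T_i | X_0 = i] = 1/π_i (Kac's formula). Here π_1 = (7/10)/(1/15 + 7/10) = (7/10)/(23/30) = 21/23, so E[T_1 | X_0 = 1] = 1/π_1 = (1/15 + 7/10)/(7/10) = (23/30)/(7/10) = 23/21.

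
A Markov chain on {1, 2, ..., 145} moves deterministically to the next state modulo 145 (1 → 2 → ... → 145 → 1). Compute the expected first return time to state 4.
E[T_4 | X_0 = 4] = 145

The chain cycles deterministically, so starting at state 4 it returns in exactly 145 steps. Equivalently, the stationary distribution is uniform π_j = 1/145 for every state j, so by Kac's formula E[T_4] = 1/π_4 = 145.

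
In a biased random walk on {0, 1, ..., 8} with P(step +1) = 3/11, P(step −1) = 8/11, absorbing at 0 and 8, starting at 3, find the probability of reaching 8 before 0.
P(hit 8 before 0) = (1 − (8/3)^3) / (1 − (8/3)^8) = 23571/3354131

Let u_k denote P(reach 8 before 0 | start at k). Boundary: u_0 = 0, u_8 = 1. Recurrence: u_k = 3/11·u_{k+1} + 8/11·u_{k-1} for 1 ≤ k ≤ 7. Try u_k = A + B·r^k with r = q/p = (8/11)/(3/11) = 8/3. Substitution satisfies the recurrence; boundary conditions give:
  u_k = (1 − r^k) / (1 − r^N) = (1 − (8/3)^3) / (1 − (8/3)^8) = 23571/3354131.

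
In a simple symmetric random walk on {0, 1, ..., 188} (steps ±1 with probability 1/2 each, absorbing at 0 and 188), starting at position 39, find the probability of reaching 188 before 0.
P(hit 188 before 0) = 39/188

Let u_k = P(hit 188 before 0 | start at k). Then u_0 = 0, u_188 = 1, and u_k = u_{k-1}/2 + u_{k+1}/2 for 1 ≤ k ≤ 187. This harmonic recurrence is solved by u_k = k/188, giving u_39 = 39/188.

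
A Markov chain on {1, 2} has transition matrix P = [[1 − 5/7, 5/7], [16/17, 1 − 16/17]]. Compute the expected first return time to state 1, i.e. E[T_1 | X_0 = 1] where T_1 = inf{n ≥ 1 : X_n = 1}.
E[T_1 | X_0 = 1] = 1/π_1 = 197/112

For an irreducible recurrent Markov chain with stationary distribution π, E[T_i | X_0 = i] = 1/π_i (Kac's formula). Here π_1 = (16/17)/(5/7 + 16/17) = (16/17)/(197/119) = 112/197, so E[T_1 | X_0 = 1] = 1/π_1 = (5/7 + 16/17)/(16/17) = (197/119)/(16/17) = 197/112.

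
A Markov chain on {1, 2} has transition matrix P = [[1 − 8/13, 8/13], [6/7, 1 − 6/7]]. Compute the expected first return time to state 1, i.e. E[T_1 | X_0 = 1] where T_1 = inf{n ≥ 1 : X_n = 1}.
E[T_1 | X_0 = 1] = 1/π_1 = 67/39

For an irreducible recurrent Markov chain with stationary distribution π, E[T_i | X_0 = i] = 1/π_i (Kac's formula). Here π_1 = (6/7)/(8/13 + 6/7) = (6/7)/(134/91) = 39/67, so E[T_1 | X_0 = 1] = 1/π_1 = (8/13 + 6/7)/(6/7) = (134/91)/(6/7) = 67/39.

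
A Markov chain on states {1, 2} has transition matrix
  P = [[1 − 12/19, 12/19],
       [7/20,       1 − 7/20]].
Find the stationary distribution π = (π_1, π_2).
π_1 = 133/373, π_2 = 240/373

Solve πP = π with π_1 + π_2 = 1. From πP = π: π_1 · (1 − 12/19) + π_2 · 7/20 = π_1 ⇒ π_2 · 7/20 = π_1 · 12/19 ⇒ π_2/π_1 = (12/19)/(7/20) = 240/133. Together with π_1 + π_2 = 1:
  π_1 = (7/20)/(12/19 + 7/20) = (7/20)/(373/380) = 133/373,
  π_2 = (12/19)/(12/19 + 7/20) = (12/19)/(373/380) = 240/373.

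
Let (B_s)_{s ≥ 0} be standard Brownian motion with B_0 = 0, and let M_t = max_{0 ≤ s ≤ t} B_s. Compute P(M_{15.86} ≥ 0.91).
P(M_{15.86} ≥ 0.91) = 2·P(B_{15.86} ≥ 0.91) = 2(1 − Φ(0.91/√15.86)) ≈ 0.8193

By the reflection principle for Brownian motion, P(M_t ≥ a) = 2 · P(B_t ≥ a) for a ≥ 0. Since B_t ~ N(0, t), P(B_t ≥ 0.91) = 1 − Φ(0.91/√t) = 1 − Φ(0.91/√15.86) = 1 − Φ(0.2285). So
  P(M_{15.86} ≥ 0.91) = 2(1 − Φ(0.2285)) ≈ 0.8193.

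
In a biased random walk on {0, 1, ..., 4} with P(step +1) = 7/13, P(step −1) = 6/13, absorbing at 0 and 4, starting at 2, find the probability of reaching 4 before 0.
P(hit 4 before 0) = (1 − (6/7)^2) / (1 − (6/7)^4) = 49/85

Let u_k denote P(reach 4 before 0 | start at k). Boundary: u_0 = 0, u_4 = 1. Recurrence: u_k = 7/13·u_{k+1} + 6/13·u_{k-1} for 1 ≤ k ≤ 3. Try u_k = A + B·r^k with r = q/p = (6/13)/(7/13) = 6/7. Substitution satisfies the recurrence; boundary conditions give:
  u_k = (1 − r^k) / (1 − r^N) = (1 − (6/7)^2) / (1 − (6/7)^4) = 49/85.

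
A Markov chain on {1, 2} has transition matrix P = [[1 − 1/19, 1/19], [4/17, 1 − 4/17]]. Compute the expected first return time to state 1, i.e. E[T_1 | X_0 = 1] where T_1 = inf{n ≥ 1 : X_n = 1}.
E[T_1 | X_0 = 1] = 1/π_1 = 93/76

For an irreducible recurrent Markov chain with stationary distribution π, E[T_i | X_0 = i] = 1/π_i (Kac's formula). Here π_1 = (4/17)/(1/19 + 4/17) = (4/17)/(93/323) = 76/93, so E[T_1 | X_0 = 1] = 1/π_1 = (1/19 + 4/17)/(4/17) = (93/323)/(4/17) = 93/76.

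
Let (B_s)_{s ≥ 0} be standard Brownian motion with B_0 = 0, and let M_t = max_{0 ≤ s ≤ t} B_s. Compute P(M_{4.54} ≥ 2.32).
P(M_{4.54} ≥ 2.32) = 2·P(B_{4.54} ≥ 2.32) = 2(1 − Φ(2.32/√4.54)) ≈ 0.2762

By the reflection principle for Brownian motion, P(M_t ≥ a) = 2 · P(B_t ≥ a) for a ≥ 0. Since B_t ~ N(0, t), P(B_t ≥ 2.32) = 1 − Φ(2.32/√t) = 1 − Φ(2.32/√4.54) = 1 − Φ(1.0888). So
  P(M_{4.54} ≥ 2.32) = 2(1 − Φ(1.0888)) ≈ 0.2762.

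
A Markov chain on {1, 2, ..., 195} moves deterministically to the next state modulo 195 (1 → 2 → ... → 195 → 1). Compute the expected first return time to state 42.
E[T_42 | X_0 = 42] = 195

The chain cycles deterministically, so starting at state 42 it returns in exactly 195 steps. Equivalently, the stationary distribution is uniform π_j = 1/195 for every state j, so by Kac's formula E[T_42] = 1/π_42 = 195.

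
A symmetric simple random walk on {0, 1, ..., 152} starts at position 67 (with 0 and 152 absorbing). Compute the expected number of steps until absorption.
E[τ | X_0 = 67] = 5695

Let v_k = E[τ | X_0 = k]. Boundary: v_0 = v_152 = 0. Recurrence: v_k = 1 + (v_{k-1} + v_{k+1})/2 for 1 ≤ k ≤ 151. The particular solution to v_k − (v_{k-1} + v_{k+1})/2 = 1 is v_k = −k^2. Adding homogeneous solution A + B k and matching boundaries gives v_k = k (152 − k). Substituting k = 67: v_67 = 67 · 85 = 5695.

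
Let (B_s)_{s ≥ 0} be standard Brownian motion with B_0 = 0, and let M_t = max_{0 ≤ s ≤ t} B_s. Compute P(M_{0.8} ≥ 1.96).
P(M_{0.8} ≥ 1.96) = 2·P(B_{0.8} ≥ 1.96) = 2(1 − Φ(1.96/√0.8)) ≈ 0.0284

By the reflection principle for Brownian motion, P(M_t ≥ a) = 2 · P(B_t ≥ a) for a ≥ 0. Since B_t ~ N(0, t), P(B_t ≥ 1.96) = 1 − Φ(1.96/√t) = 1 − Φ(1.96/√0.8) = 1 − Φ(2.1913). So
  P(M_{0.8} ≥ 1.96) = 2(1 − Φ(2.1913)) ≈ 0.0284.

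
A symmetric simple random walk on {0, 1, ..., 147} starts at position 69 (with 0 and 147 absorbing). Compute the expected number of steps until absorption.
E[τ | X_0 = 69] = 5382

Let v_k = E[τ | X_0 = k]. Boundary: v_0 = v_147 = 0. Recurrence: v_k = 1 + (v_{k-1} + v_{k+1})/2 for 1 ≤ k ≤ 146. The particular solution to v_k − (v_{k-1} + v_{k+1})/2 = 1 is v_k = −k^2. Adding homogeneous solution A + B k and matching boundaries gives v_k = k (147 − k). Substituting k = 69: v_69 = 69 · 78 = 5382.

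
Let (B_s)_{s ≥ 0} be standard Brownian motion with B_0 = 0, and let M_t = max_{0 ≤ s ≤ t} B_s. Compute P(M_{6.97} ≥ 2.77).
P(M_{6.97} ≥ 2.77) = 2·P(B_{6.97} ≥ 2.77) = 2(1 − Φ(2.77/√6.97)) ≈ 0.2941

By the reflection principle for Brownian motion, P(M_t ≥ a) = 2 · P(B_t ≥ a) for a ≥ 0. Since B_t ~ N(0, t), P(B_t ≥ 2.77) = 1 − Φ(2.77/√t) = 1 − Φ(2.77/√6.97) = 1 − Φ(1.0492). So
  P(M_{6.97} ≥ 2.77) = 2(1 − Φ(1.0492)) ≈ 0.2941.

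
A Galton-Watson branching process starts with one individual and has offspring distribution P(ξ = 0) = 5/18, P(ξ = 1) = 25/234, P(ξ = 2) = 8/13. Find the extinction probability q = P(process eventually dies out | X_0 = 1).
q = 65/144

The pgf is f(s) = 5/18 + 25/234·s + 8/13·s². The extinction probability q is the smallest fixed point of f in [0, 1]. Setting s = f(s):
  8/13·s² + (25/234 − 1)·s + 5/18 = 0
  8/13·s² − (5/18 + 8/13)·s + 5/18 = 0
which factors as (s − 1)·(8/13·s − 5/18) = 0, giving roots s = 1 and s = (5/18)/(8/13) = 65/144.
Mean offspring μ = 25/234 + 2·8/13 = 313/234 > 1 (supercritical), so q < 1. The extinction probability is the smaller root: q = (5/18)/(8/13) = 65/144.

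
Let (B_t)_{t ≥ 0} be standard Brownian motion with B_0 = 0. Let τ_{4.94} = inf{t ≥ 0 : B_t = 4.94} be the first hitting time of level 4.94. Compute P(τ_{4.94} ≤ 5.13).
P(τ_{4.94} ≤ 5.13) = 2(1 − Φ(4.94/√5.13)) = 2(1 − Φ(2.1811)) ≈ 0.0292

By the reflection principle for standard BM, P(τ_b ≤ t) = 2 · P(B_t ≥ b). Since B_t ~ N(0, t), P(B_t ≥ 4.94) = 1 − Φ(4.94/√t) = 1 − Φ(4.94/√5.13) = 1 − Φ(2.1811) ≈ 0.01459. Doubling: P(τ_{4.94} ≤ 5.13) ≈ 2 · 0.01459 = 0.02918 ≈ 0.0292.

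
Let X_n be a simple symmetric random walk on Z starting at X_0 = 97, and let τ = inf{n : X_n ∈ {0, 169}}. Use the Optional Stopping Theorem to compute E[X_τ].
E[X_τ] = 97

X_n is a martingale and τ is a bounded-mean stopping time (indeed τ is finite a.s. with bounded expectation since the walk is in a bounded region). By the OST, E[X_τ] = E[X_0] = 97. Equivalently: E[X_τ] = 169 · P(hit 169 first) + 0 · P(hit 0 first) = 169 · (97/169) = 97.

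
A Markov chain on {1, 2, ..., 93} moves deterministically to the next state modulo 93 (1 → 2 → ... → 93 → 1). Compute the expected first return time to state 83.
E[T_83 | X_0 = 83] = 93

The chain cycles deterministically, so starting at state 83 it returns in exactly 93 steps. Equivalently, the stationary distribution is uniform π_j = 1/93 for every state j, so by Kac's formula E[T_83] = 1/π_83 = 93.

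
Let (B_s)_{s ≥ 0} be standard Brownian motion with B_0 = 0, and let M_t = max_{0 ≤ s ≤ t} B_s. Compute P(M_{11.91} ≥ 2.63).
P(M_{11.91} ≥ 2.63) = 2·P(B_{11.91} ≥ 2.63) = 2(1 − Φ(2.63/√11.91)) ≈ 0.4460

By the reflection principle for Brownian motion, P(M_t ≥ a) = 2 · P(B_t ≥ a) for a ≥ 0. Since B_t ~ N(0, t), P(B_t ≥ 2.63) = 1 − Φ(2.63/√t) = 1 − Φ(2.63/√11.91) = 1 − Φ(0.7621). So
  P(M_{11.91} ≥ 2.63) = 2(1 − Φ(0.7621)) ≈ 0.4460.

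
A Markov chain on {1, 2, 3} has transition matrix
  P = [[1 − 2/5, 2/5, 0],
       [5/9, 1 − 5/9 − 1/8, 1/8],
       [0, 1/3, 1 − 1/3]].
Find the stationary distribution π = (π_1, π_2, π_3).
π = (100/199, 72/199, 27/199)

This is a birth-death chain on three states, which satisfies detailed balance: π_1 · P_{12} = π_2 · P_{21} and π_2 · P_{23} = π_3 · P_{32}.
From π_1 · 2/5 = π_2 · 5/9: π_2/π_1 = (2/5)/(5/9) = 18/25.
From π_2 · 1/8 = π_3 · 1/3: π_3/π_2 = (1/8)/(1/3) = 3/8.
Take π_1 proportional to 1; then unnormalized π = (1, 18/25, 27/100). Normalize by dividing by the sum 199/100:
  π = (100/199, 72/199, 27/199).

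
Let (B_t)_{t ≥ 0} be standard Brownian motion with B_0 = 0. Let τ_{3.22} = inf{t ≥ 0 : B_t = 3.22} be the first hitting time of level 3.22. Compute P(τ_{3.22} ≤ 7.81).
P(τ_{3.22} ≤ 7.81) = 2(1 − Φ(3.22/√7.81)) = 2(1 − Φ(1.1522)) ≈ 0.2492

By the reflection principle for standard BM, P(τ_b ≤ t) = 2 · P(B_t ≥ b). Since B_t ~ N(0, t), P(B_t ≥ 3.22) = 1 − Φ(3.22/√t) = 1 − Φ(3.22/√7.81) = 1 − Φ(1.1522) ≈ 0.12462. Doubling: P(τ_{3.22} ≤ 7.81) ≈ 2 · 0.12462 = 0.24924 ≈ 0.2492.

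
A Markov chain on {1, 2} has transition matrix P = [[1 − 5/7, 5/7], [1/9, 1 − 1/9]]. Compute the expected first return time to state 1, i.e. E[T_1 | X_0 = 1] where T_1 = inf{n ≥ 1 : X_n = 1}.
E[T_1 | X_0 = 1] = 1/π_1 = 52/7

For an irreducible recurrent Markov chain with stationary distribution π, E[T_i | X_0 = i] = 1/π_i (Kac's formula). Here π_1 = (1/9)/(5/7 + 1/9) = (1/9)/(52/63) = 7/52, so E[T_1 | X_0 = 1] = 1/π_1 = (5/7 + 1/9)/(1/9) = (52/63)/(1/9) = 52/7.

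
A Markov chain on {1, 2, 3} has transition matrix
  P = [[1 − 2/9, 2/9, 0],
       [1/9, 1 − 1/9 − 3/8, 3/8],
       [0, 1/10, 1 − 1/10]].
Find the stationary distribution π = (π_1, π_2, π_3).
π = (2/21, 4/21, 5/7)

This is a birth-death chain on three states, which satisfies detailed balance: π_1 · P_{12} = π_2 · P_{21} and π_2 · P_{23} = π_3 · P_{32}.
From π_1 · 2/9 = π_2 · 1/9: π_2/π_1 = (2/9)/(1/9) = 2.
From π_2 · 3/8 = π_3 · 1/10: π_3/π_2 = (3/8)/(1/10) = 15/4.
Take π_1 proportional to 1; then unnormalized π = (1, 2, 15/2). Normalize by dividing by the sum 21/2:
  π = (2/21, 4/21, 5/7).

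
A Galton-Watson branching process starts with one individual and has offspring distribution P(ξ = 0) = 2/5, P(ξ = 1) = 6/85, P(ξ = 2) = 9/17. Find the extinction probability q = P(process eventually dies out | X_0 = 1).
q = 34/45

The pgf is f(s) = 2/5 + 6/85·s + 9/17·s². The extinction probability q is the smallest fixed point of f in [0, 1]. Setting s = f(s):
  9/17·s² + (6/85 − 1)·s + 2/5 = 0
  9/17·s² − (2/5 + 9/17)·s + 2/5 = 0
which factors as (s − 1)·(9/17·s − 2/5) = 0, giving roots s = 1 and s = (2/5)/(9/17) = 34/45.
Mean offspring μ = 6/85 + 2·9/17 = 96/85 > 1 (supercritical), so q < 1. The extinction probability is the smaller root: q = (2/5)/(9/17) = 34/45.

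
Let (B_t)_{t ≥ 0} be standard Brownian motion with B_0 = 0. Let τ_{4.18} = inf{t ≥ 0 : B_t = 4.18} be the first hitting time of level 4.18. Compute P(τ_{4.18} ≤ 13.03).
P(τ_{4.18} ≤ 13.03) = 2(1 − Φ(4.18/√13.03)) = 2(1 − Φ(1.1580)) ≈ 0.2469

By the reflection principle for standard BM, P(τ_b ≤ t) = 2 · P(B_t ≥ b). Since B_t ~ N(0, t), P(B_t ≥ 4.18) = 1 − Φ(4.18/√t) = 1 − Φ(4.18/√13.03) = 1 − Φ(1.1580) ≈ 0.12343. Doubling: P(τ_{4.18} ≤ 13.03) ≈ 2 · 0.12343 = 0.24686 ≈ 0.2469.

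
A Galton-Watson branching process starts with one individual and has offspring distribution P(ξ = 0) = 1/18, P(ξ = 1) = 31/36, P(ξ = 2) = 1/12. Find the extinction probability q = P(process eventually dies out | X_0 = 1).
q = 2/3

The pgf is f(s) = 1/18 + 31/36·s + 1/12·s². The extinction probability q is the smallest fixed point of f in [0, 1]. Setting s = f(s):
  1/12·s² + (31/36 − 1)·s + 1/18 = 0
  1/12·s² − (1/18 + 1/12)·s + 1/18 = 0
which factors as (s − 1)·(1/12·s − 1/18) = 0, giving roots s = 1 and s = (1/18)/(1/12) = 2/3.
Mean offspring μ = 31/36 + 2·1/12 = 37/36 > 1 (supercritical), so q < 1. The extinction probability is the smaller root: q = (1/18)/(1/12) = 2/3.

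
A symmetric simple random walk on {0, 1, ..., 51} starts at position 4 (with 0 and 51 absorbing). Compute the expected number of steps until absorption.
E[τ | X_0 = 4] = 188

Let v_k = E[τ | X_0 = k]. Boundary: v_0 = v_51 = 0. Recurrence: v_k = 1 + (v_{k-1} + v_{k+1})/2 for 1 ≤ k ≤ 50. The particular solution to v_k − (v_{k-1} + v_{k+1})/2 = 1 is v_k = −k^2. Adding homogeneous solution A + B k and matching boundaries gives v_k = k (51 − k). Substituting k = 4: v_4 = 4 · 47 = 188.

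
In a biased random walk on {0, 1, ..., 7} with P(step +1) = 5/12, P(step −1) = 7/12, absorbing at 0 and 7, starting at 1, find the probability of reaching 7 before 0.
P(hit 7 before 0) = (1 − (7/5)^1) / (1 − (7/5)^7) = 15625/372709

Let u_k denote P(reach 7 before 0 | start at k). Boundary: u_0 = 0, u_7 = 1. Recurrence: u_k = 5/12·u_{k+1} + 7/12·u_{k-1} for 1 ≤ k ≤ 6. Try u_k = A + B·r^k with r = q/p = (7/12)/(5/12) = 7/5. Substitution satisfies the recurrence; boundary conditions give:
  u_k = (1 − r^k) / (1 − r^N) = (1 − (7/5)^1) / (1 − (7/5)^7) = 15625/372709.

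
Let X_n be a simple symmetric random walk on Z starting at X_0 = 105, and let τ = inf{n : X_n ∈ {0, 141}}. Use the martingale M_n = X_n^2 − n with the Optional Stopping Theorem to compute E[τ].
E[τ] = 3780

M_n = X_n^2 − n is a martingale (since E[X_{n+1}^2 | F_n] = X_n^2 + 1). By OST (τ has finite mean in a bounded region), E[M_τ] = E[M_0] = X_0^2 − 0 = 105^2 = 11025. Also E[M_τ] = E[X_τ^2] − E[τ]. The walk exits at 0 or 141, with P(hit 141 first) = 105/141, so E[X_τ^2] = 141^2 · 105/141 + 0 = 14805. Thus E[τ] = E[X_τ^2] − E[M_τ] = 14805 − 11025 = 3780 = 105(141 − 105) = 3780.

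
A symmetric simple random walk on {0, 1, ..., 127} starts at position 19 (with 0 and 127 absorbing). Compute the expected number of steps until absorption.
E[τ | X_0 = 19] = 2052

Let v_k = E[τ | X_0 = k]. Boundary: v_0 = v_127 = 0. Recurrence: v_k = 1 + (v_{k-1} + v_{k+1})/2 for 1 ≤ k ≤ 126. The particular solution to v_k − (v_{k-1} + v_{k+1})/2 = 1 is v_k = −k^2. Adding homogeneous solution A + B k and matching boundaries gives v_k = k (127 − k). Substituting k = 19: v_19 = 19 · 108 = 2052.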